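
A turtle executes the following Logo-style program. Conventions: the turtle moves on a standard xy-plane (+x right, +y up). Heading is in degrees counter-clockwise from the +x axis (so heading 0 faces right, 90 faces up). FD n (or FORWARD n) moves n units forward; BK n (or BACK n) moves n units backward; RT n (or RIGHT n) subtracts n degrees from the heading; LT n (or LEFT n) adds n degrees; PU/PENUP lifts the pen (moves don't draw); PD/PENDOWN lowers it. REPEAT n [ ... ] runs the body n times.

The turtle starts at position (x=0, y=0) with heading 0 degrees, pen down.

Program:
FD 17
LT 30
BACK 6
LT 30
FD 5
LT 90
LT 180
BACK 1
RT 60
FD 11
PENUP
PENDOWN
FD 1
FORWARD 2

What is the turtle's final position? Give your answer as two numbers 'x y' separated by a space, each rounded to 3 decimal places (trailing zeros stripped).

Answer: 13.438 -12.17

Derivation:
Executing turtle program step by step:
Start: pos=(0,0), heading=0, pen down
FD 17: (0,0) -> (17,0) [heading=0, draw]
LT 30: heading 0 -> 30
BK 6: (17,0) -> (11.804,-3) [heading=30, draw]
LT 30: heading 30 -> 60
FD 5: (11.804,-3) -> (14.304,1.33) [heading=60, draw]
LT 90: heading 60 -> 150
LT 180: heading 150 -> 330
BK 1: (14.304,1.33) -> (13.438,1.83) [heading=330, draw]
RT 60: heading 330 -> 270
FD 11: (13.438,1.83) -> (13.438,-9.17) [heading=270, draw]
PU: pen up
PD: pen down
FD 1: (13.438,-9.17) -> (13.438,-10.17) [heading=270, draw]
FD 2: (13.438,-10.17) -> (13.438,-12.17) [heading=270, draw]
Final: pos=(13.438,-12.17), heading=270, 7 segment(s) drawn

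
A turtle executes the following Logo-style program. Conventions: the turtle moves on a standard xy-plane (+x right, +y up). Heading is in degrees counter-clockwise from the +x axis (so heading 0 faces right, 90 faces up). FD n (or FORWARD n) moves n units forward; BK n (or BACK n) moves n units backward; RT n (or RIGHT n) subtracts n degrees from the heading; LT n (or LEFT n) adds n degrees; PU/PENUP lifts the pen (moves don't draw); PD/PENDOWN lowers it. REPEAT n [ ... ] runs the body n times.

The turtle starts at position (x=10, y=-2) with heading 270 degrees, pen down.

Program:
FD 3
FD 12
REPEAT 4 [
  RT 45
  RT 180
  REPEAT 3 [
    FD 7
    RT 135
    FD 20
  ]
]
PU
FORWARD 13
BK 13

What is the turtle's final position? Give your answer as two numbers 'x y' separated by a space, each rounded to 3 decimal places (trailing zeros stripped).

Executing turtle program step by step:
Start: pos=(10,-2), heading=270, pen down
FD 3: (10,-2) -> (10,-5) [heading=270, draw]
FD 12: (10,-5) -> (10,-17) [heading=270, draw]
REPEAT 4 [
  -- iteration 1/4 --
  RT 45: heading 270 -> 225
  RT 180: heading 225 -> 45
  REPEAT 3 [
    -- iteration 1/3 --
    FD 7: (10,-17) -> (14.95,-12.05) [heading=45, draw]
    RT 135: heading 45 -> 270
    FD 20: (14.95,-12.05) -> (14.95,-32.05) [heading=270, draw]
    -- iteration 2/3 --
    FD 7: (14.95,-32.05) -> (14.95,-39.05) [heading=270, draw]
    RT 135: heading 270 -> 135
    FD 20: (14.95,-39.05) -> (0.808,-24.908) [heading=135, draw]
    -- iteration 3/3 --
    FD 7: (0.808,-24.908) -> (-4.142,-19.958) [heading=135, draw]
    RT 135: heading 135 -> 0
    FD 20: (-4.142,-19.958) -> (15.858,-19.958) [heading=0, draw]
  ]
  -- iteration 2/4 --
  RT 45: heading 0 -> 315
  RT 180: heading 315 -> 135
  REPEAT 3 [
    -- iteration 1/3 --
    FD 7: (15.858,-19.958) -> (10.908,-15.009) [heading=135, draw]
    RT 135: heading 135 -> 0
    FD 20: (10.908,-15.009) -> (30.908,-15.009) [heading=0, draw]
    -- iteration 2/3 --
    FD 7: (30.908,-15.009) -> (37.908,-15.009) [heading=0, draw]
    RT 135: heading 0 -> 225
    FD 20: (37.908,-15.009) -> (23.766,-29.151) [heading=225, draw]
    -- iteration 3/3 --
    FD 7: (23.766,-29.151) -> (18.816,-34.101) [heading=225, draw]
    RT 135: heading 225 -> 90
    FD 20: (18.816,-34.101) -> (18.816,-14.101) [heading=90, draw]
  ]
  -- iteration 3/4 --
  RT 45: heading 90 -> 45
  RT 180: heading 45 -> 225
  REPEAT 3 [
    -- iteration 1/3 --
    FD 7: (18.816,-14.101) -> (13.866,-19.05) [heading=225, draw]
    RT 135: heading 225 -> 90
    FD 20: (13.866,-19.05) -> (13.866,0.95) [heading=90, draw]
    -- iteration 2/3 --
    FD 7: (13.866,0.95) -> (13.866,7.95) [heading=90, draw]
    RT 135: heading 90 -> 315
    FD 20: (13.866,7.95) -> (28.009,-6.192) [heading=315, draw]
    -- iteration 3/3 --
    FD 7: (28.009,-6.192) -> (32.958,-11.142) [heading=315, draw]
    RT 135: heading 315 -> 180
    FD 20: (32.958,-11.142) -> (12.958,-11.142) [heading=180, draw]
  ]
  -- iteration 4/4 --
  RT 45: heading 180 -> 135
  RT 180: heading 135 -> 315
  REPEAT 3 [
    -- iteration 1/3 --
    FD 7: (12.958,-11.142) -> (17.908,-16.092) [heading=315, draw]
    RT 135: heading 315 -> 180
    FD 20: (17.908,-16.092) -> (-2.092,-16.092) [heading=180, draw]
    -- iteration 2/3 --
    FD 7: (-2.092,-16.092) -> (-9.092,-16.092) [heading=180, draw]
    RT 135: heading 180 -> 45
    FD 20: (-9.092,-16.092) -> (5.05,-1.95) [heading=45, draw]
    -- iteration 3/3 --
    FD 7: (5.05,-1.95) -> (10,3) [heading=45, draw]
    RT 135: heading 45 -> 270
    FD 20: (10,3) -> (10,-17) [heading=270, draw]
  ]
]
PU: pen up
FD 13: (10,-17) -> (10,-30) [heading=270, move]
BK 13: (10,-30) -> (10,-17) [heading=270, move]
Final: pos=(10,-17), heading=270, 26 segment(s) drawn

Answer: 10 -17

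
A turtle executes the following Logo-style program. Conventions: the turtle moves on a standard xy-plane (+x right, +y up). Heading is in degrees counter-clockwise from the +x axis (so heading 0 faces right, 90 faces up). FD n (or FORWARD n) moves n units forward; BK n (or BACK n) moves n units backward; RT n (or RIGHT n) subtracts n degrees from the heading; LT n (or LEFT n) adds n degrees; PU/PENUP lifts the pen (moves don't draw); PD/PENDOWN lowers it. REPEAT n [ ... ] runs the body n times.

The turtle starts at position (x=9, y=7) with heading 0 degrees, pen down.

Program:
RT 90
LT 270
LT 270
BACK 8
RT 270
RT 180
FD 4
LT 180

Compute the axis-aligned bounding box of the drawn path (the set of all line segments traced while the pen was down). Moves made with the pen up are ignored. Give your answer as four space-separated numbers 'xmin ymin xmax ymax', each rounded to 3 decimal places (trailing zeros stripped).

Answer: 9 -1 13 7

Derivation:
Executing turtle program step by step:
Start: pos=(9,7), heading=0, pen down
RT 90: heading 0 -> 270
LT 270: heading 270 -> 180
LT 270: heading 180 -> 90
BK 8: (9,7) -> (9,-1) [heading=90, draw]
RT 270: heading 90 -> 180
RT 180: heading 180 -> 0
FD 4: (9,-1) -> (13,-1) [heading=0, draw]
LT 180: heading 0 -> 180
Final: pos=(13,-1), heading=180, 2 segment(s) drawn

Segment endpoints: x in {9, 9, 13}, y in {-1, 7}
xmin=9, ymin=-1, xmax=13, ymax=7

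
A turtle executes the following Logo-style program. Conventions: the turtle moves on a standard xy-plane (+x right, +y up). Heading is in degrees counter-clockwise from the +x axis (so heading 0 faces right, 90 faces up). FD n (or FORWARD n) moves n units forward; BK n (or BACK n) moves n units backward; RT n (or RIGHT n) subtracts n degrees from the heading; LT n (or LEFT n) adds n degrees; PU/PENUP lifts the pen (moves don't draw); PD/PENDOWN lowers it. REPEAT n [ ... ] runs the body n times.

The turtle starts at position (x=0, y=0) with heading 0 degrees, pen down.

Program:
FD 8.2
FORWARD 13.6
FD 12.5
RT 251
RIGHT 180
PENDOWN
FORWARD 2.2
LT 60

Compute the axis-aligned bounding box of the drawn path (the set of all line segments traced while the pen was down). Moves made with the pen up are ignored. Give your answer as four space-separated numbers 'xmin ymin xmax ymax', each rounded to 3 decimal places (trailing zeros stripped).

Answer: 0 -2.08 35.016 0

Derivation:
Executing turtle program step by step:
Start: pos=(0,0), heading=0, pen down
FD 8.2: (0,0) -> (8.2,0) [heading=0, draw]
FD 13.6: (8.2,0) -> (21.8,0) [heading=0, draw]
FD 12.5: (21.8,0) -> (34.3,0) [heading=0, draw]
RT 251: heading 0 -> 109
RT 180: heading 109 -> 289
PD: pen down
FD 2.2: (34.3,0) -> (35.016,-2.08) [heading=289, draw]
LT 60: heading 289 -> 349
Final: pos=(35.016,-2.08), heading=349, 4 segment(s) drawn

Segment endpoints: x in {0, 8.2, 21.8, 34.3, 35.016}, y in {-2.08, 0}
xmin=0, ymin=-2.08, xmax=35.016, ymax=0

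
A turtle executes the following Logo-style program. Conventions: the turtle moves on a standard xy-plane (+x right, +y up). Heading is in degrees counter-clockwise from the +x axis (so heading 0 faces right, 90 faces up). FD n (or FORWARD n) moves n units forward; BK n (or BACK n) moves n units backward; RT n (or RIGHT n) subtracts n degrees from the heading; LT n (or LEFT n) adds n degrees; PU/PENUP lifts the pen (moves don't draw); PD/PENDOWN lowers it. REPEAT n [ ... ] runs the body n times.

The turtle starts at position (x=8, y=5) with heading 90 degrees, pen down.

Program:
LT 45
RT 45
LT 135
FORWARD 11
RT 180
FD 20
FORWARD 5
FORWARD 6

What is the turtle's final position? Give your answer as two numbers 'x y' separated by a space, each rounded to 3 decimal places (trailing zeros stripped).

Answer: 22.142 19.142

Derivation:
Executing turtle program step by step:
Start: pos=(8,5), heading=90, pen down
LT 45: heading 90 -> 135
RT 45: heading 135 -> 90
LT 135: heading 90 -> 225
FD 11: (8,5) -> (0.222,-2.778) [heading=225, draw]
RT 180: heading 225 -> 45
FD 20: (0.222,-2.778) -> (14.364,11.364) [heading=45, draw]
FD 5: (14.364,11.364) -> (17.899,14.899) [heading=45, draw]
FD 6: (17.899,14.899) -> (22.142,19.142) [heading=45, draw]
Final: pos=(22.142,19.142), heading=45, 4 segment(s) drawn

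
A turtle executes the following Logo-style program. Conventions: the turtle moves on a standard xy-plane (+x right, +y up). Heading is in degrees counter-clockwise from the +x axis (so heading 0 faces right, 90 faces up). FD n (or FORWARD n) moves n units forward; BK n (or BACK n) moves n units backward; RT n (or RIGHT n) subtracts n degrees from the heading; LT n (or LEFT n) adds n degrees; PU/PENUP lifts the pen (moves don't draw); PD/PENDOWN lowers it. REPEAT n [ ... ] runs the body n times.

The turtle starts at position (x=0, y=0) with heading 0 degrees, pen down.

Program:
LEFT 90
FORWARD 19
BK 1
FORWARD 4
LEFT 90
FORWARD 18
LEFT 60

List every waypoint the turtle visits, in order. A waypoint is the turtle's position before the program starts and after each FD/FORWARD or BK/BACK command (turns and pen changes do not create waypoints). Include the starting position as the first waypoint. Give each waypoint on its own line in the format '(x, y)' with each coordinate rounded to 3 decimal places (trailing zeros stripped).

Executing turtle program step by step:
Start: pos=(0,0), heading=0, pen down
LT 90: heading 0 -> 90
FD 19: (0,0) -> (0,19) [heading=90, draw]
BK 1: (0,19) -> (0,18) [heading=90, draw]
FD 4: (0,18) -> (0,22) [heading=90, draw]
LT 90: heading 90 -> 180
FD 18: (0,22) -> (-18,22) [heading=180, draw]
LT 60: heading 180 -> 240
Final: pos=(-18,22), heading=240, 4 segment(s) drawn
Waypoints (5 total):
(0, 0)
(0, 19)
(0, 18)
(0, 22)
(-18, 22)

Answer: (0, 0)
(0, 19)
(0, 18)
(0, 22)
(-18, 22)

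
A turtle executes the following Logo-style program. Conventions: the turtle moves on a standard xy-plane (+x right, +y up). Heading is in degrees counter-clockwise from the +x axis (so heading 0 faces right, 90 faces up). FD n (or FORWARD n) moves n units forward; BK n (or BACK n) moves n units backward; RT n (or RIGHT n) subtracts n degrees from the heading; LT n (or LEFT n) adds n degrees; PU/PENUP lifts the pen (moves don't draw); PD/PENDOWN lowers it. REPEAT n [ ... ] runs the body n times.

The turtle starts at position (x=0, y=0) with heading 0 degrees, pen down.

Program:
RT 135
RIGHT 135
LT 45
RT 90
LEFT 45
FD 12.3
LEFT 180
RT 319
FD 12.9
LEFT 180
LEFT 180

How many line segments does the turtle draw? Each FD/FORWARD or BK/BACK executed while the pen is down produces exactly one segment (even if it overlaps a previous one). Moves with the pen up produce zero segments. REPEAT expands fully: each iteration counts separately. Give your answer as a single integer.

Answer: 2

Derivation:
Executing turtle program step by step:
Start: pos=(0,0), heading=0, pen down
RT 135: heading 0 -> 225
RT 135: heading 225 -> 90
LT 45: heading 90 -> 135
RT 90: heading 135 -> 45
LT 45: heading 45 -> 90
FD 12.3: (0,0) -> (0,12.3) [heading=90, draw]
LT 180: heading 90 -> 270
RT 319: heading 270 -> 311
FD 12.9: (0,12.3) -> (8.463,2.564) [heading=311, draw]
LT 180: heading 311 -> 131
LT 180: heading 131 -> 311
Final: pos=(8.463,2.564), heading=311, 2 segment(s) drawn
Segments drawn: 2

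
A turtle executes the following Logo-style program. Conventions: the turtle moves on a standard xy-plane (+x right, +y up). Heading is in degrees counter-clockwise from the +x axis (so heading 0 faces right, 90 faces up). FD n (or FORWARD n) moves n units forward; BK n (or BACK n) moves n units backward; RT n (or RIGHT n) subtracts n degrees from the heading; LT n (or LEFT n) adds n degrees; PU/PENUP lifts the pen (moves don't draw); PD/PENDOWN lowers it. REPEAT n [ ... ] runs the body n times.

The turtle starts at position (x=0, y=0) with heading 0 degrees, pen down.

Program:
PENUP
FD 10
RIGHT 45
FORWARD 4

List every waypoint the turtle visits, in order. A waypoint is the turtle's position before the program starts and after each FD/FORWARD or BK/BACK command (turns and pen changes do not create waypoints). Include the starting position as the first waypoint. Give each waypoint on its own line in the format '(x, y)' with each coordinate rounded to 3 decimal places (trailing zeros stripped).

Answer: (0, 0)
(10, 0)
(12.828, -2.828)

Derivation:
Executing turtle program step by step:
Start: pos=(0,0), heading=0, pen down
PU: pen up
FD 10: (0,0) -> (10,0) [heading=0, move]
RT 45: heading 0 -> 315
FD 4: (10,0) -> (12.828,-2.828) [heading=315, move]
Final: pos=(12.828,-2.828), heading=315, 0 segment(s) drawn
Waypoints (3 total):
(0, 0)
(10, 0)
(12.828, -2.828)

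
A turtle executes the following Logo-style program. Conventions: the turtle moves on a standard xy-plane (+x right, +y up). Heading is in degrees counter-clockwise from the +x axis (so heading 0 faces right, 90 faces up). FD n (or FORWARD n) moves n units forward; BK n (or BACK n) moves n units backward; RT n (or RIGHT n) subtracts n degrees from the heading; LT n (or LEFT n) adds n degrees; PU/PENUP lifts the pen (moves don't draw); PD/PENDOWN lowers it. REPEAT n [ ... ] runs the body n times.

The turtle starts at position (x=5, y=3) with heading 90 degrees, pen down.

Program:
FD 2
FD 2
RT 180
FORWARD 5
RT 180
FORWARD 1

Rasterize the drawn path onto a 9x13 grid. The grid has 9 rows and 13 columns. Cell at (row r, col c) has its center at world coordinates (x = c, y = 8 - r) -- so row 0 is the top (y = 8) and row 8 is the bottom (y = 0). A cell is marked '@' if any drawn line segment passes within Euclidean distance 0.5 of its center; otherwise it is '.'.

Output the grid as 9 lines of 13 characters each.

Segment 0: (5,3) -> (5,5)
Segment 1: (5,5) -> (5,7)
Segment 2: (5,7) -> (5,2)
Segment 3: (5,2) -> (5,3)

Answer: .............
.....@.......
.....@.......
.....@.......
.....@.......
.....@.......
.....@.......
.............
.............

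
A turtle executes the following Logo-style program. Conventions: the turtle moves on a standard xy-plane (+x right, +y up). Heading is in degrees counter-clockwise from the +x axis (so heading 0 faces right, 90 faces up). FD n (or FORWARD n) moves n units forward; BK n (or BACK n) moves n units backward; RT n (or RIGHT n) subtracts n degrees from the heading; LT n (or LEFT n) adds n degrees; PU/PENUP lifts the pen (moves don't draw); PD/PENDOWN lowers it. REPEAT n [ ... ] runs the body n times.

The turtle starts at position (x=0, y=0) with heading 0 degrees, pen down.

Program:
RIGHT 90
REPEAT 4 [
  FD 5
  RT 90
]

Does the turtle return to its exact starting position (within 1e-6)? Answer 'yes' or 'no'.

Answer: yes

Derivation:
Executing turtle program step by step:
Start: pos=(0,0), heading=0, pen down
RT 90: heading 0 -> 270
REPEAT 4 [
  -- iteration 1/4 --
  FD 5: (0,0) -> (0,-5) [heading=270, draw]
  RT 90: heading 270 -> 180
  -- iteration 2/4 --
  FD 5: (0,-5) -> (-5,-5) [heading=180, draw]
  RT 90: heading 180 -> 90
  -- iteration 3/4 --
  FD 5: (-5,-5) -> (-5,0) [heading=90, draw]
  RT 90: heading 90 -> 0
  -- iteration 4/4 --
  FD 5: (-5,0) -> (0,0) [heading=0, draw]
  RT 90: heading 0 -> 270
]
Final: pos=(0,0), heading=270, 4 segment(s) drawn

Start position: (0, 0)
Final position: (0, 0)
Distance = 0; < 1e-6 -> CLOSED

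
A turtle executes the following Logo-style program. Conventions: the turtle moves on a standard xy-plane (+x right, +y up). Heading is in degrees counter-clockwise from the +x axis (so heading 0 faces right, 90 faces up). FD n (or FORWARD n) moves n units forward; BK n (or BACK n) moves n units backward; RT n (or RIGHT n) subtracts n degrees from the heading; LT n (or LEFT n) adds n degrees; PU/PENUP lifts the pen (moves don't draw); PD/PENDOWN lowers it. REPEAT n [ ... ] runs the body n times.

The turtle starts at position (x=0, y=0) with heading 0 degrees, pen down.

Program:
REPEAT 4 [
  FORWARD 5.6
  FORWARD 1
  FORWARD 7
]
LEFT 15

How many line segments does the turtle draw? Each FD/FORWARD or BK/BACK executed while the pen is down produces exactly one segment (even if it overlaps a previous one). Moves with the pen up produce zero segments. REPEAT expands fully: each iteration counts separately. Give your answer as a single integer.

Answer: 12

Derivation:
Executing turtle program step by step:
Start: pos=(0,0), heading=0, pen down
REPEAT 4 [
  -- iteration 1/4 --
  FD 5.6: (0,0) -> (5.6,0) [heading=0, draw]
  FD 1: (5.6,0) -> (6.6,0) [heading=0, draw]
  FD 7: (6.6,0) -> (13.6,0) [heading=0, draw]
  -- iteration 2/4 --
  FD 5.6: (13.6,0) -> (19.2,0) [heading=0, draw]
  FD 1: (19.2,0) -> (20.2,0) [heading=0, draw]
  FD 7: (20.2,0) -> (27.2,0) [heading=0, draw]
  -- iteration 3/4 --
  FD 5.6: (27.2,0) -> (32.8,0) [heading=0, draw]
  FD 1: (32.8,0) -> (33.8,0) [heading=0, draw]
  FD 7: (33.8,0) -> (40.8,0) [heading=0, draw]
  -- iteration 4/4 --
  FD 5.6: (40.8,0) -> (46.4,0) [heading=0, draw]
  FD 1: (46.4,0) -> (47.4,0) [heading=0, draw]
  FD 7: (47.4,0) -> (54.4,0) [heading=0, draw]
]
LT 15: heading 0 -> 15
Final: pos=(54.4,0), heading=15, 12 segment(s) drawn
Segments drawn: 12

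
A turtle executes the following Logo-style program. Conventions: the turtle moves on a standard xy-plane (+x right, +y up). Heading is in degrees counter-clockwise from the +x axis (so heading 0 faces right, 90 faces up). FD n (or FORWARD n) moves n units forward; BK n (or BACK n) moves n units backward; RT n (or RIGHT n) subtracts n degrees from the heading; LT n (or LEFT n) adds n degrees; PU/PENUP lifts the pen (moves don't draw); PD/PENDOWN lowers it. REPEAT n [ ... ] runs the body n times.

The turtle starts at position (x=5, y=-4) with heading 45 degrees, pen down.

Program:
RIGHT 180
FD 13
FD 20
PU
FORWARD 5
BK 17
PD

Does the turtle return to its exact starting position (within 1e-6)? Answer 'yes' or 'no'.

Executing turtle program step by step:
Start: pos=(5,-4), heading=45, pen down
RT 180: heading 45 -> 225
FD 13: (5,-4) -> (-4.192,-13.192) [heading=225, draw]
FD 20: (-4.192,-13.192) -> (-18.335,-27.335) [heading=225, draw]
PU: pen up
FD 5: (-18.335,-27.335) -> (-21.87,-30.87) [heading=225, move]
BK 17: (-21.87,-30.87) -> (-9.849,-18.849) [heading=225, move]
PD: pen down
Final: pos=(-9.849,-18.849), heading=225, 2 segment(s) drawn

Start position: (5, -4)
Final position: (-9.849, -18.849)
Distance = 21; >= 1e-6 -> NOT closed

Answer: no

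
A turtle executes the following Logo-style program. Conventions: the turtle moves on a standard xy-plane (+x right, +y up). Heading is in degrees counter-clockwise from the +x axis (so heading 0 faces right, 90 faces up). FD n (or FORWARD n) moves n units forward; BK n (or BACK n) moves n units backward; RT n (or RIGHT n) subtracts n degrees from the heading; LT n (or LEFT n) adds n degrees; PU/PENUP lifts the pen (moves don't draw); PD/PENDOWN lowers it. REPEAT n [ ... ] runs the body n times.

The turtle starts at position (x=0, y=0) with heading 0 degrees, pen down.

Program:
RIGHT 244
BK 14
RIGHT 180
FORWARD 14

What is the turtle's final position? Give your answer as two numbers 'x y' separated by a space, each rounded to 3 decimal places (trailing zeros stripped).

Answer: 12.274 -25.166

Derivation:
Executing turtle program step by step:
Start: pos=(0,0), heading=0, pen down
RT 244: heading 0 -> 116
BK 14: (0,0) -> (6.137,-12.583) [heading=116, draw]
RT 180: heading 116 -> 296
FD 14: (6.137,-12.583) -> (12.274,-25.166) [heading=296, draw]
Final: pos=(12.274,-25.166), heading=296, 2 segment(s) drawn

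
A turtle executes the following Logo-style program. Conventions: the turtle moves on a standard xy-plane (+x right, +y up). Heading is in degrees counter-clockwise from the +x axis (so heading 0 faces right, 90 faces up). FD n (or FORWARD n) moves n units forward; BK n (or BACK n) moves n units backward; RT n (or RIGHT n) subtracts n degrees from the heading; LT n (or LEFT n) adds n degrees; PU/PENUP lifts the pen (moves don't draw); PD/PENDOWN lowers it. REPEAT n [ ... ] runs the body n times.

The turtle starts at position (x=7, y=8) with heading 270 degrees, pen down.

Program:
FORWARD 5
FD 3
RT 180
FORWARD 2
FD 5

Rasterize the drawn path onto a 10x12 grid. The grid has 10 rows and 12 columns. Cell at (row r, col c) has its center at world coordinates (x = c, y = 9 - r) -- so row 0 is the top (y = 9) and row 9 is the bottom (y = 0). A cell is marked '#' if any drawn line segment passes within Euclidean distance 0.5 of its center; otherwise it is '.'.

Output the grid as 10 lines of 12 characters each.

Answer: ............
.......#....
.......#....
.......#....
.......#....
.......#....
.......#....
.......#....
.......#....
.......#....

Derivation:
Segment 0: (7,8) -> (7,3)
Segment 1: (7,3) -> (7,0)
Segment 2: (7,0) -> (7,2)
Segment 3: (7,2) -> (7,7)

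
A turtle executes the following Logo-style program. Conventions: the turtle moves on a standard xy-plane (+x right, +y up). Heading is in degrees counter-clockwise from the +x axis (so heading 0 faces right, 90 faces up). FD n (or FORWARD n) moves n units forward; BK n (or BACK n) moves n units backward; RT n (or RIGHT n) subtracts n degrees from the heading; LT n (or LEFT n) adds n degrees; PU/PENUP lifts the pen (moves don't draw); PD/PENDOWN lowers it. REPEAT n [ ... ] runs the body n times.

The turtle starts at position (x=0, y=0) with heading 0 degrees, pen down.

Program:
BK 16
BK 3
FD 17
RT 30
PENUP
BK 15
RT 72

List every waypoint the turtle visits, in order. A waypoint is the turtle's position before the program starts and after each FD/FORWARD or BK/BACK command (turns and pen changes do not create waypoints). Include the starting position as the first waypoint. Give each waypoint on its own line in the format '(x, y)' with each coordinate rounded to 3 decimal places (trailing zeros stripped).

Executing turtle program step by step:
Start: pos=(0,0), heading=0, pen down
BK 16: (0,0) -> (-16,0) [heading=0, draw]
BK 3: (-16,0) -> (-19,0) [heading=0, draw]
FD 17: (-19,0) -> (-2,0) [heading=0, draw]
RT 30: heading 0 -> 330
PU: pen up
BK 15: (-2,0) -> (-14.99,7.5) [heading=330, move]
RT 72: heading 330 -> 258
Final: pos=(-14.99,7.5), heading=258, 3 segment(s) drawn
Waypoints (5 total):
(0, 0)
(-16, 0)
(-19, 0)
(-2, 0)
(-14.99, 7.5)

Answer: (0, 0)
(-16, 0)
(-19, 0)
(-2, 0)
(-14.99, 7.5)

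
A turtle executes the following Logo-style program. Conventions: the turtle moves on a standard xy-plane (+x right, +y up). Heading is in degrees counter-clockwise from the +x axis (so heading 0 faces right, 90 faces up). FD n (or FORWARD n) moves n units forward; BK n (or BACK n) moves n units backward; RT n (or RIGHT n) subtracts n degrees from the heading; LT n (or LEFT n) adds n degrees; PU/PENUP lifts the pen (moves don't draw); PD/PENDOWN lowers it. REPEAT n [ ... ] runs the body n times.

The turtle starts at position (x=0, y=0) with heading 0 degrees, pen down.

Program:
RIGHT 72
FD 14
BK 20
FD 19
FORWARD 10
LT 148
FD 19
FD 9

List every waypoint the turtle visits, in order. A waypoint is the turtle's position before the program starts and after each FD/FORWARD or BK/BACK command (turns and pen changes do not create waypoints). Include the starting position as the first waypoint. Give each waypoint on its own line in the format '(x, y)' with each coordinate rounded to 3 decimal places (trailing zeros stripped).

Executing turtle program step by step:
Start: pos=(0,0), heading=0, pen down
RT 72: heading 0 -> 288
FD 14: (0,0) -> (4.326,-13.315) [heading=288, draw]
BK 20: (4.326,-13.315) -> (-1.854,5.706) [heading=288, draw]
FD 19: (-1.854,5.706) -> (4.017,-12.364) [heading=288, draw]
FD 10: (4.017,-12.364) -> (7.107,-21.874) [heading=288, draw]
LT 148: heading 288 -> 76
FD 19: (7.107,-21.874) -> (11.704,-3.439) [heading=76, draw]
FD 9: (11.704,-3.439) -> (13.881,5.294) [heading=76, draw]
Final: pos=(13.881,5.294), heading=76, 6 segment(s) drawn
Waypoints (7 total):
(0, 0)
(4.326, -13.315)
(-1.854, 5.706)
(4.017, -12.364)
(7.107, -21.874)
(11.704, -3.439)
(13.881, 5.294)

Answer: (0, 0)
(4.326, -13.315)
(-1.854, 5.706)
(4.017, -12.364)
(7.107, -21.874)
(11.704, -3.439)
(13.881, 5.294)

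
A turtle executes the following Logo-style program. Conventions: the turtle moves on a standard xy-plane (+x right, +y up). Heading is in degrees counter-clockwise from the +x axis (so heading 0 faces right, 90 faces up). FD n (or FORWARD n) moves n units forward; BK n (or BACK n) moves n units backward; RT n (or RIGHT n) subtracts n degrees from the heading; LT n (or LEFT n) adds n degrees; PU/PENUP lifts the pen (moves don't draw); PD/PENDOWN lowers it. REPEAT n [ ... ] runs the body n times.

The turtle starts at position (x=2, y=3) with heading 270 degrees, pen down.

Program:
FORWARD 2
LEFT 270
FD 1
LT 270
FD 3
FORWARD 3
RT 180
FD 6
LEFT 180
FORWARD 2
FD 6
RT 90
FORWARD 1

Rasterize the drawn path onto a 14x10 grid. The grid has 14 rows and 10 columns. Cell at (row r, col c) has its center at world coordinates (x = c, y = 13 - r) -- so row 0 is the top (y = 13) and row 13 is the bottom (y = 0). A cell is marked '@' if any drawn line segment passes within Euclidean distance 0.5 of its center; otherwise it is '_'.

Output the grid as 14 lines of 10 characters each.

Answer: __________
__________
__________
__________
_@@_______
_@________
_@________
_@________
_@________
_@________
_@@_______
_@@_______
_@@_______
__________

Derivation:
Segment 0: (2,3) -> (2,1)
Segment 1: (2,1) -> (1,1)
Segment 2: (1,1) -> (1,4)
Segment 3: (1,4) -> (1,7)
Segment 4: (1,7) -> (1,1)
Segment 5: (1,1) -> (1,3)
Segment 6: (1,3) -> (1,9)
Segment 7: (1,9) -> (2,9)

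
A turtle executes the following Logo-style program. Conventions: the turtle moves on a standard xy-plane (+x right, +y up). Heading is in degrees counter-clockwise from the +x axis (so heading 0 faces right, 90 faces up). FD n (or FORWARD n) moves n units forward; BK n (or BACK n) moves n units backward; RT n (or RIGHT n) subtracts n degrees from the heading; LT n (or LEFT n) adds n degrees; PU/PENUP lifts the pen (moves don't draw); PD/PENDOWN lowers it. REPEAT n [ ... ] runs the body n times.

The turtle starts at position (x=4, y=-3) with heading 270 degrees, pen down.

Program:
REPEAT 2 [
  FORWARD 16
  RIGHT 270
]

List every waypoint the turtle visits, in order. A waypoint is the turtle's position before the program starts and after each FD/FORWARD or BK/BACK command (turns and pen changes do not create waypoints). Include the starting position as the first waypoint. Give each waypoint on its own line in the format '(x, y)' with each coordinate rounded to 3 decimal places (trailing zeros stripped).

Answer: (4, -3)
(4, -19)
(20, -19)

Derivation:
Executing turtle program step by step:
Start: pos=(4,-3), heading=270, pen down
REPEAT 2 [
  -- iteration 1/2 --
  FD 16: (4,-3) -> (4,-19) [heading=270, draw]
  RT 270: heading 270 -> 0
  -- iteration 2/2 --
  FD 16: (4,-19) -> (20,-19) [heading=0, draw]
  RT 270: heading 0 -> 90
]
Final: pos=(20,-19), heading=90, 2 segment(s) drawn
Waypoints (3 total):
(4, -3)
(4, -19)
(20, -19)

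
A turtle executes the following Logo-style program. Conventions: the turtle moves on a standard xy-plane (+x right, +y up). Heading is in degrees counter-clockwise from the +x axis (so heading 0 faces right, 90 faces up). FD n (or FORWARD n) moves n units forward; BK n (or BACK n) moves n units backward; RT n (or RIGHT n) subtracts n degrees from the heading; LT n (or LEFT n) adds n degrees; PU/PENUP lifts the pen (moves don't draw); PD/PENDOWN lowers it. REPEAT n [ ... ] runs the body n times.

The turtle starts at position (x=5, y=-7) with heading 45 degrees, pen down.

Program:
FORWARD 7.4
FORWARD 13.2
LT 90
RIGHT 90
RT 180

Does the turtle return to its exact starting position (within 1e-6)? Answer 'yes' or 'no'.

Answer: no

Derivation:
Executing turtle program step by step:
Start: pos=(5,-7), heading=45, pen down
FD 7.4: (5,-7) -> (10.233,-1.767) [heading=45, draw]
FD 13.2: (10.233,-1.767) -> (19.566,7.566) [heading=45, draw]
LT 90: heading 45 -> 135
RT 90: heading 135 -> 45
RT 180: heading 45 -> 225
Final: pos=(19.566,7.566), heading=225, 2 segment(s) drawn

Start position: (5, -7)
Final position: (19.566, 7.566)
Distance = 20.6; >= 1e-6 -> NOT closed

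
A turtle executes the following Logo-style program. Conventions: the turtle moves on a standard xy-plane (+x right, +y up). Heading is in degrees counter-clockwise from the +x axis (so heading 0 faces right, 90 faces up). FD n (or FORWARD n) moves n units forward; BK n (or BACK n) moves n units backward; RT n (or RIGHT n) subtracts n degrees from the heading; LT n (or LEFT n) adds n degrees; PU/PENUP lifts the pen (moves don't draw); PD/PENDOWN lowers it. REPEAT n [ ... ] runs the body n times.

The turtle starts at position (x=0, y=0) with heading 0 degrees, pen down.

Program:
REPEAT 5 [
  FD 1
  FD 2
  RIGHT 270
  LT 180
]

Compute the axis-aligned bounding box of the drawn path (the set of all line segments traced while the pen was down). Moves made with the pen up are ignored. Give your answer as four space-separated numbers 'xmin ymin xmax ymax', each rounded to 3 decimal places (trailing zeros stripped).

Executing turtle program step by step:
Start: pos=(0,0), heading=0, pen down
REPEAT 5 [
  -- iteration 1/5 --
  FD 1: (0,0) -> (1,0) [heading=0, draw]
  FD 2: (1,0) -> (3,0) [heading=0, draw]
  RT 270: heading 0 -> 90
  LT 180: heading 90 -> 270
  -- iteration 2/5 --
  FD 1: (3,0) -> (3,-1) [heading=270, draw]
  FD 2: (3,-1) -> (3,-3) [heading=270, draw]
  RT 270: heading 270 -> 0
  LT 180: heading 0 -> 180
  -- iteration 3/5 --
  FD 1: (3,-3) -> (2,-3) [heading=180, draw]
  FD 2: (2,-3) -> (0,-3) [heading=180, draw]
  RT 270: heading 180 -> 270
  LT 180: heading 270 -> 90
  -- iteration 4/5 --
  FD 1: (0,-3) -> (0,-2) [heading=90, draw]
  FD 2: (0,-2) -> (0,0) [heading=90, draw]
  RT 270: heading 90 -> 180
  LT 180: heading 180 -> 0
  -- iteration 5/5 --
  FD 1: (0,0) -> (1,0) [heading=0, draw]
  FD 2: (1,0) -> (3,0) [heading=0, draw]
  RT 270: heading 0 -> 90
  LT 180: heading 90 -> 270
]
Final: pos=(3,0), heading=270, 10 segment(s) drawn

Segment endpoints: x in {0, 0, 0, 1, 1, 2, 3, 3}, y in {-3, -3, -2, -1, 0, 0, 0, 0}
xmin=0, ymin=-3, xmax=3, ymax=0

Answer: 0 -3 3 0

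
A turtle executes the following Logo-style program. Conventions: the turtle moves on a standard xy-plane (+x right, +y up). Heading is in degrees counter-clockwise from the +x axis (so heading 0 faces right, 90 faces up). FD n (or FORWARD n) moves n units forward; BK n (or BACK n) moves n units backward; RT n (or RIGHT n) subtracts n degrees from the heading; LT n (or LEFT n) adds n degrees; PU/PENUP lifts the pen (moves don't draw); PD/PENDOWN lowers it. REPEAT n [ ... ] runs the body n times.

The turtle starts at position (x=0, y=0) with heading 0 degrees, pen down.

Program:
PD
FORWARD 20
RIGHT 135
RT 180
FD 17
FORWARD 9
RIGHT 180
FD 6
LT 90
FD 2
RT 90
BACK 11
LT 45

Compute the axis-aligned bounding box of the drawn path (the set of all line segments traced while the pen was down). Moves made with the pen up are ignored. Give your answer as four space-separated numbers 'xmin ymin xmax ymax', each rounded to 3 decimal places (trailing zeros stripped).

Answer: 0 0 43.335 20.506

Derivation:
Executing turtle program step by step:
Start: pos=(0,0), heading=0, pen down
PD: pen down
FD 20: (0,0) -> (20,0) [heading=0, draw]
RT 135: heading 0 -> 225
RT 180: heading 225 -> 45
FD 17: (20,0) -> (32.021,12.021) [heading=45, draw]
FD 9: (32.021,12.021) -> (38.385,18.385) [heading=45, draw]
RT 180: heading 45 -> 225
FD 6: (38.385,18.385) -> (34.142,14.142) [heading=225, draw]
LT 90: heading 225 -> 315
FD 2: (34.142,14.142) -> (35.556,12.728) [heading=315, draw]
RT 90: heading 315 -> 225
BK 11: (35.556,12.728) -> (43.335,20.506) [heading=225, draw]
LT 45: heading 225 -> 270
Final: pos=(43.335,20.506), heading=270, 6 segment(s) drawn

Segment endpoints: x in {0, 20, 32.021, 34.142, 35.556, 38.385, 43.335}, y in {0, 12.021, 12.728, 14.142, 18.385, 20.506}
xmin=0, ymin=0, xmax=43.335, ymax=20.506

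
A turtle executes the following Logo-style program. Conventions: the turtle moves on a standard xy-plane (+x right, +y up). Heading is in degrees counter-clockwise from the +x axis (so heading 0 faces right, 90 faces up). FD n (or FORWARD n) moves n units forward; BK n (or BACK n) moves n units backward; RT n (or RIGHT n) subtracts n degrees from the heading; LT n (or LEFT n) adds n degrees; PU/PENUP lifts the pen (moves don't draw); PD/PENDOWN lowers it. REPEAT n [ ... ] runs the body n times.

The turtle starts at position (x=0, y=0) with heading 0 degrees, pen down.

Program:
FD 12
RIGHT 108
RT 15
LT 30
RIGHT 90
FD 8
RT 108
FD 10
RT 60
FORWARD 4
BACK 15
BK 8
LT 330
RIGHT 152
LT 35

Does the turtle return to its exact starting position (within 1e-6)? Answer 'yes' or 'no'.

Answer: no

Derivation:
Executing turtle program step by step:
Start: pos=(0,0), heading=0, pen down
FD 12: (0,0) -> (12,0) [heading=0, draw]
RT 108: heading 0 -> 252
RT 15: heading 252 -> 237
LT 30: heading 237 -> 267
RT 90: heading 267 -> 177
FD 8: (12,0) -> (4.011,0.419) [heading=177, draw]
RT 108: heading 177 -> 69
FD 10: (4.011,0.419) -> (7.595,9.754) [heading=69, draw]
RT 60: heading 69 -> 9
FD 4: (7.595,9.754) -> (11.545,10.38) [heading=9, draw]
BK 15: (11.545,10.38) -> (-3.27,8.034) [heading=9, draw]
BK 8: (-3.27,8.034) -> (-11.171,6.782) [heading=9, draw]
LT 330: heading 9 -> 339
RT 152: heading 339 -> 187
LT 35: heading 187 -> 222
Final: pos=(-11.171,6.782), heading=222, 6 segment(s) drawn

Start position: (0, 0)
Final position: (-11.171, 6.782)
Distance = 13.069; >= 1e-6 -> NOT closed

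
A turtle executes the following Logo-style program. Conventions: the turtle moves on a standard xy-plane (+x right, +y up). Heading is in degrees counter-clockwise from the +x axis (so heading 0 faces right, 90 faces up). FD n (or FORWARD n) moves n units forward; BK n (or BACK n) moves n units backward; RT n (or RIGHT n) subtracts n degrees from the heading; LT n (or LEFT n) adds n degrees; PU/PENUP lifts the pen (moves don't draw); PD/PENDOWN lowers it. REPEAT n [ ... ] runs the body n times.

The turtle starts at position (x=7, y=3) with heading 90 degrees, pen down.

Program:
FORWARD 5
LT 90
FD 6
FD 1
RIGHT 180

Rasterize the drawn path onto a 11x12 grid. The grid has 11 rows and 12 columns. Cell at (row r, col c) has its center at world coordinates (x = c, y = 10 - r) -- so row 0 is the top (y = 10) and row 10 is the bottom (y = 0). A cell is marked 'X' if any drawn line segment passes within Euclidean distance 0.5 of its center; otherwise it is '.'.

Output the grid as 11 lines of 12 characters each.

Segment 0: (7,3) -> (7,8)
Segment 1: (7,8) -> (1,8)
Segment 2: (1,8) -> (0,8)

Answer: ............
............
XXXXXXXX....
.......X....
.......X....
.......X....
.......X....
.......X....
............
............
............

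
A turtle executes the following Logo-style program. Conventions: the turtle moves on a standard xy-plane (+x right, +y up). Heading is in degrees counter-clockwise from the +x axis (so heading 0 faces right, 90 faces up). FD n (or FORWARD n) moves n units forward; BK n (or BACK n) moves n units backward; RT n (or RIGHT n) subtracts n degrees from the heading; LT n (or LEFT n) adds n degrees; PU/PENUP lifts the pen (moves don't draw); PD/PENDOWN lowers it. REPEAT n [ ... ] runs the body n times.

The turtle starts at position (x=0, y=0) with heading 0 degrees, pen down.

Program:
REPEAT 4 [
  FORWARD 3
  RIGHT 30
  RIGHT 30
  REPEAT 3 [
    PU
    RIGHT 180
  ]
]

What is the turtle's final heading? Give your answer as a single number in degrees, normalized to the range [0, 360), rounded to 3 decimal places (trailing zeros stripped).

Answer: 120

Derivation:
Executing turtle program step by step:
Start: pos=(0,0), heading=0, pen down
REPEAT 4 [
  -- iteration 1/4 --
  FD 3: (0,0) -> (3,0) [heading=0, draw]
  RT 30: heading 0 -> 330
  RT 30: heading 330 -> 300
  REPEAT 3 [
    -- iteration 1/3 --
    PU: pen up
    RT 180: heading 300 -> 120
    -- iteration 2/3 --
    PU: pen up
    RT 180: heading 120 -> 300
    -- iteration 3/3 --
    PU: pen up
    RT 180: heading 300 -> 120
  ]
  -- iteration 2/4 --
  FD 3: (3,0) -> (1.5,2.598) [heading=120, move]
  RT 30: heading 120 -> 90
  RT 30: heading 90 -> 60
  REPEAT 3 [
    -- iteration 1/3 --
    PU: pen up
    RT 180: heading 60 -> 240
    -- iteration 2/3 --
    PU: pen up
    RT 180: heading 240 -> 60
    -- iteration 3/3 --
    PU: pen up
    RT 180: heading 60 -> 240
  ]
  -- iteration 3/4 --
  FD 3: (1.5,2.598) -> (0,0) [heading=240, move]
  RT 30: heading 240 -> 210
  RT 30: heading 210 -> 180
  REPEAT 3 [
    -- iteration 1/3 --
    PU: pen up
    RT 180: heading 180 -> 0
    -- iteration 2/3 --
    PU: pen up
    RT 180: heading 0 -> 180
    -- iteration 3/3 --
    PU: pen up
    RT 180: heading 180 -> 0
  ]
  -- iteration 4/4 --
  FD 3: (0,0) -> (3,0) [heading=0, move]
  RT 30: heading 0 -> 330
  RT 30: heading 330 -> 300
  REPEAT 3 [
    -- iteration 1/3 --
    PU: pen up
    RT 180: heading 300 -> 120
    -- iteration 2/3 --
    PU: pen up
    RT 180: heading 120 -> 300
    -- iteration 3/3 --
    PU: pen up
    RT 180: heading 300 -> 120
  ]
]
Final: pos=(3,0), heading=120, 1 segment(s) drawn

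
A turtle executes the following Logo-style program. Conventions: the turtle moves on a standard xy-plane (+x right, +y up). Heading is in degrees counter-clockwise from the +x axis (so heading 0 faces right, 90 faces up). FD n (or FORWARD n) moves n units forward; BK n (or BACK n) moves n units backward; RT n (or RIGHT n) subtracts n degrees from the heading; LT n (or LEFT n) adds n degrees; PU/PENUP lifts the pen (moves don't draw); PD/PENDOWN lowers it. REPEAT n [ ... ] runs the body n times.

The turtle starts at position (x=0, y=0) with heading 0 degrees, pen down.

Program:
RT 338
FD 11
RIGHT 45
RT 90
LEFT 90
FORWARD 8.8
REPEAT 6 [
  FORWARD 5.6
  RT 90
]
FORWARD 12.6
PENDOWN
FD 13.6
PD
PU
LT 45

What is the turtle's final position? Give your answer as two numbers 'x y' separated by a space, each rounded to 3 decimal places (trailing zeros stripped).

Executing turtle program step by step:
Start: pos=(0,0), heading=0, pen down
RT 338: heading 0 -> 22
FD 11: (0,0) -> (10.199,4.121) [heading=22, draw]
RT 45: heading 22 -> 337
RT 90: heading 337 -> 247
LT 90: heading 247 -> 337
FD 8.8: (10.199,4.121) -> (18.299,0.682) [heading=337, draw]
REPEAT 6 [
  -- iteration 1/6 --
  FD 5.6: (18.299,0.682) -> (23.454,-1.506) [heading=337, draw]
  RT 90: heading 337 -> 247
  -- iteration 2/6 --
  FD 5.6: (23.454,-1.506) -> (21.266,-6.661) [heading=247, draw]
  RT 90: heading 247 -> 157
  -- iteration 3/6 --
  FD 5.6: (21.266,-6.661) -> (16.111,-4.473) [heading=157, draw]
  RT 90: heading 157 -> 67
  -- iteration 4/6 --
  FD 5.6: (16.111,-4.473) -> (18.299,0.682) [heading=67, draw]
  RT 90: heading 67 -> 337
  -- iteration 5/6 --
  FD 5.6: (18.299,0.682) -> (23.454,-1.506) [heading=337, draw]
  RT 90: heading 337 -> 247
  -- iteration 6/6 --
  FD 5.6: (23.454,-1.506) -> (21.266,-6.661) [heading=247, draw]
  RT 90: heading 247 -> 157
]
FD 12.6: (21.266,-6.661) -> (9.668,-1.737) [heading=157, draw]
PD: pen down
FD 13.6: (9.668,-1.737) -> (-2.851,3.576) [heading=157, draw]
PD: pen down
PU: pen up
LT 45: heading 157 -> 202
Final: pos=(-2.851,3.576), heading=202, 10 segment(s) drawn

Answer: -2.851 3.576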